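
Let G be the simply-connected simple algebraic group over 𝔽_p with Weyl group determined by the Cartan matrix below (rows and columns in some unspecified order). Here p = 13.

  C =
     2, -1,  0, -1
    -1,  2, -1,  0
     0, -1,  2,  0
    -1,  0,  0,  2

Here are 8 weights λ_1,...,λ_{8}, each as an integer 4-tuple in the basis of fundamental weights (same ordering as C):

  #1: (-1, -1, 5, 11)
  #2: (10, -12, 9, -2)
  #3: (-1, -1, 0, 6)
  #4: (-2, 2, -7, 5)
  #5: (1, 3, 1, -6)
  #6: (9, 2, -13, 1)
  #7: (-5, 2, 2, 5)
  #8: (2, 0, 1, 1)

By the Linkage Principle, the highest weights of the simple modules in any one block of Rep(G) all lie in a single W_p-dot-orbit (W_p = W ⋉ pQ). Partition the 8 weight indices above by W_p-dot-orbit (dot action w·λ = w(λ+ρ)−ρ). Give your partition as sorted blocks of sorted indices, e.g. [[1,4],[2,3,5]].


C ↔ A_4 under row/col permutation; |W(A_4)| = 120.

Each λ_j+ρ reduced to Ā_13; 4-tuples below use C's row order:

  λ_1 → (0, 0, 1, 7) · λ_2 → (1, 9, 1, 0) · λ_3 → (0, 0, 1, 7) · λ_4 → (3, 1, 2, 2) · λ_5 → (3, 1, 2, 2) · λ_6 → (1, 9, 1, 0) · λ_7 → (3, 1, 2, 2) · λ_8 → (3, 1, 2, 2)

Linkage partition of the 8 weights (3 classes, p=13):

[[1, 3], [2, 6], [4, 5, 7, 8]]


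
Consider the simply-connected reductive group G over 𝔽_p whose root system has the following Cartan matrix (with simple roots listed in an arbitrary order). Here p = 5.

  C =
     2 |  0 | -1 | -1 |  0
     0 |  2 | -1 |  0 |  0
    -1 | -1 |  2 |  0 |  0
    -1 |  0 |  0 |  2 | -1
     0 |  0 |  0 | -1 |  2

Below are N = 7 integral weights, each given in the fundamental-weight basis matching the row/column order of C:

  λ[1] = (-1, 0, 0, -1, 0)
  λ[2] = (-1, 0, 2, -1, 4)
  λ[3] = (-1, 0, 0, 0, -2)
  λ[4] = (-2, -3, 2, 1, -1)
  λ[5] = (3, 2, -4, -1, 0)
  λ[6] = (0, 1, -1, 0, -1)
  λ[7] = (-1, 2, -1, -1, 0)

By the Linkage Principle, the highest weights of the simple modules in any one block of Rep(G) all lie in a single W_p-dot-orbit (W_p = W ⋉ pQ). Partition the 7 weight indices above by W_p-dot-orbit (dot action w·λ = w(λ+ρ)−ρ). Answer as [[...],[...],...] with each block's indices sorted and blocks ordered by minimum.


Cartan matrix: type A_5 (|W|=720); un-permuting the 5 rows.

Ā_5 reps of the 7 weights (A_5, coords as presented):

  λ_1+ρ ↦ (0, 1, 1, 0, 1) · λ_2+ρ ↦ (0, 3, 0, 0, 1) · λ_3+ρ ↦ (0, 1, 1, 0, 1) · λ_4+ρ ↦ (1, 2, 0, 1, 0) · λ_5+ρ ↦ (1, 0, 3, 0, 1) · λ_6+ρ ↦ (1, 2, 0, 1, 0) · λ_7+ρ ↦ (0, 3, 0, 0, 1)

Grouping the 7 weights by Ā_5-representative: 4 linkage classes.

[[1, 3], [2, 7], [4, 6], [5]]


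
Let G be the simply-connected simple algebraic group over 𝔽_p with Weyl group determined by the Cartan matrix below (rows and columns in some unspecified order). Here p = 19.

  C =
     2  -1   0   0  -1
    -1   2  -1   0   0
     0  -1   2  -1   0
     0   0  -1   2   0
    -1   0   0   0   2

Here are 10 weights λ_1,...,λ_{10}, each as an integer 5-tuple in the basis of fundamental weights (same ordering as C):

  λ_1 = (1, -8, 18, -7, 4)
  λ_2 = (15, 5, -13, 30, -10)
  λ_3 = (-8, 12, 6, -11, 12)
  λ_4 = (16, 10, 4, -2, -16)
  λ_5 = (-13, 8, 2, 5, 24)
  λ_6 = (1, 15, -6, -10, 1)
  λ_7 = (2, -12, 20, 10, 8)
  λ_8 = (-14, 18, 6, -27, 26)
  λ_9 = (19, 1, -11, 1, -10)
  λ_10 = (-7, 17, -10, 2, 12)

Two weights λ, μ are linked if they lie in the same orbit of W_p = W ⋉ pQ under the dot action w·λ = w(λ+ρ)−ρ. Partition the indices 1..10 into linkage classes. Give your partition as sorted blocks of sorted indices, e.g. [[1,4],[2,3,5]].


C ↔ A_5 under row/col permutation; |W(A_5)| = 720.

Folding the 10 weights λ_j+ρ into Ā_19 (reps in the given 5-coord order):

  [1] (5, 2, 6, 6, 0) · [2] (6, 3, 3, 0, 1) · [3] (6, 3, 3, 0, 1) · [4] (2, 2, 9, 4, 1) · [5] (6, 3, 3, 0, 1) · [6] (2, 2, 9, 4, 1) · [7] (3, 2, 5, 1, 6) · [8] (5, 2, 6, 6, 0) · [9] (3, 2, 5, 1, 6) · [10] (6, 3, 3, 0, 1)

Partition of {1..10} into 4 W_19-dot-orbits:

[[1, 8], [2, 3, 5, 10], [4, 6], [7, 9]]


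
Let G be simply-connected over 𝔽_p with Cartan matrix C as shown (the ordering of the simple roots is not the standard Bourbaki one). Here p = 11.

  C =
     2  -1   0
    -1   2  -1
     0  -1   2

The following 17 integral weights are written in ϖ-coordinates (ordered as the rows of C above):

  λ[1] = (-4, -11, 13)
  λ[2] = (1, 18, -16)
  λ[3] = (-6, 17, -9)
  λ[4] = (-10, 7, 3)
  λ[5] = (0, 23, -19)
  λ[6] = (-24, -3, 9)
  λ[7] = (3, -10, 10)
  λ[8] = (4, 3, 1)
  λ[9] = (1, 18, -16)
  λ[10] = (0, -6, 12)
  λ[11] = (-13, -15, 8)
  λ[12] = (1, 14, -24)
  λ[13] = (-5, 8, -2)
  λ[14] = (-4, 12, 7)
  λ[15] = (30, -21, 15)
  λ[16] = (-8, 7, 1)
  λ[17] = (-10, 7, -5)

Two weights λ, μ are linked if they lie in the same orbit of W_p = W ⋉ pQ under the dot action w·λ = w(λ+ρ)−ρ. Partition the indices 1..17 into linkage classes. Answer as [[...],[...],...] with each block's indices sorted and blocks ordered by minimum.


C ↔ A_3 under row/col permutation; |W(A_3)| = 24.

λ_j+ρ reflected into Ā_11 (⟨·,θ^∨⟩≤11); 3-tuples as given:

  [1] (7, 1, 2)
  [2] (4, 4, 1)
  [3] (2, 3, 1)
  [4] (7, 1, 2)
  [5] (4, 4, 1)
  [6] (7, 1, 2)
  [7] (5, 4, 2)
  [8] (5, 4, 2)
  [9] (4, 4, 1)
  [10] (2, 1, 6)
  [11] (2, 3, 1)
  [12] (2, 3, 1)
  [13] (4, 4, 1)
  [14] (7, 1, 2)
  [15] (5, 4, 2)
  [16] (7, 1, 2)
  [17] (4, 4, 1)

Linkage partition of the 17 weights (5 classes, p=11):

[[1, 4, 6, 14, 16], [2, 5, 9, 13, 17], [3, 11, 12], [7, 8, 15], [10]]


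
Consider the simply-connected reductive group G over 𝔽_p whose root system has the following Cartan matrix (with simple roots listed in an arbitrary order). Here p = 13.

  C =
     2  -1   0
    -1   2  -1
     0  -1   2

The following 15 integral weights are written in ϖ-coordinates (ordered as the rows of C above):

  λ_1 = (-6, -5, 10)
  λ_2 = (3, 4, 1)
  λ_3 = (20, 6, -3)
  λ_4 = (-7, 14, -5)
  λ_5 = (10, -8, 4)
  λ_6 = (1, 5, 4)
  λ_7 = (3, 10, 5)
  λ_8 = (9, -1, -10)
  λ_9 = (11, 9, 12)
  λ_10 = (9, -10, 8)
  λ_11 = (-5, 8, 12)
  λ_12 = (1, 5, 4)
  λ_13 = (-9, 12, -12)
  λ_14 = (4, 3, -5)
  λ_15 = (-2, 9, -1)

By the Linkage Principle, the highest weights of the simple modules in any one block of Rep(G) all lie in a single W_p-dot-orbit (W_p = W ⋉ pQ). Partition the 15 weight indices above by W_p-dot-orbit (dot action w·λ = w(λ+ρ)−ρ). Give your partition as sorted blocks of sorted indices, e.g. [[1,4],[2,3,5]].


Cartan matrix: type A_3 (|W|=24); un-permuting the 3 rows.

Each λ_j+ρ reduced to Ā_13; 3-tuples below use C's row order:

  [1] (4, 5, 2)
  [2] (4, 5, 2)
  [3] (2, 6, 5)
  [4] (4, 5, 2)
  [5] (4, 5, 2)
  [6] (2, 6, 5)
  [7] (4, 5, 2)
  [8] (1, 9, 0)
  [9] (1, 9, 0)
  [10] (1, 9, 0)
  [11] (5, 0, 4)
  [12] (2, 6, 5)
  [13] (2, 6, 5)
  [14] (5, 0, 4)
  [15] (1, 9, 0)

The 15 indices split into 4 linkage classes (same alcove rep ⇔ same W_13-dot-orbit):

[[1, 2, 4, 5, 7], [3, 6, 12, 13], [8, 9, 10, 15], [11, 14]]


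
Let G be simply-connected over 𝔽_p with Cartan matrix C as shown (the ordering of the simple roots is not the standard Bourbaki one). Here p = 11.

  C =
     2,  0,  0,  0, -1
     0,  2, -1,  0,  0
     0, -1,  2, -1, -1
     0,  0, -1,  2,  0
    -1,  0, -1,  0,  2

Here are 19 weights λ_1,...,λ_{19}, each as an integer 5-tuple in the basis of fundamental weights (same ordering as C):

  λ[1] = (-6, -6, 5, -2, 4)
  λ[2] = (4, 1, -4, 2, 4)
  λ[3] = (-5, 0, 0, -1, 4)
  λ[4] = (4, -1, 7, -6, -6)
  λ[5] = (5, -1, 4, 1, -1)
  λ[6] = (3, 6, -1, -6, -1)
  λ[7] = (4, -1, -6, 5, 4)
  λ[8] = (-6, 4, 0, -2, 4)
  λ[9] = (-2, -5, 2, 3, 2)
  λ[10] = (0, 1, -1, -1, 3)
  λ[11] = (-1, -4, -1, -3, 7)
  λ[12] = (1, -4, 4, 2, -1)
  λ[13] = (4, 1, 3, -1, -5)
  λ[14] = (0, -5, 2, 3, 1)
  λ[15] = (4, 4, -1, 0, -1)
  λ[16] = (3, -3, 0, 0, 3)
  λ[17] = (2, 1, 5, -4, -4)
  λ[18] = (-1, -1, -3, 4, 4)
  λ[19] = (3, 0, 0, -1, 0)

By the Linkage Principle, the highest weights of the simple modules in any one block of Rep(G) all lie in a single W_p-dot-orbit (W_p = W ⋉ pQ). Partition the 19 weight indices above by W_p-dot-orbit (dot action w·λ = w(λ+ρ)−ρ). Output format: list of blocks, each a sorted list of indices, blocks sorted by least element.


Root system D_5: the 5×5 matrix C matches after relabeling.

Folding the 19 weights λ_j+ρ into Ā_11 (reps in the given 5-coord order):

  λ_1+ρ ↦ (5, 5, 0, 1, 0) · λ_2+ρ ↦ (4, 1, 1, 0, 1) · λ_3+ρ ↦ (4, 1, 1, 0, 1) · λ_4+ρ ↦ (0, 2, 0, 3, 3) · λ_5+ρ ↦ (1, 2, 0, 0, 4) · λ_6+ρ ↦ (1, 2, 0, 0, 4) · λ_7+ρ ↦ (5, 5, 0, 1, 0) · λ_8+ρ ↦ (5, 5, 0, 1, 0) · λ_9+ρ ↦ (1, 3, 1, 3, 1) · λ_10+ρ ↦ (1, 2, 0, 0, 4) · λ_11+ρ ↦ (0, 2, 0, 3, 3) · λ_12+ρ ↦ (1, 3, 1, 3, 1) · λ_13+ρ ↦ (1, 2, 0, 0, 4) · λ_14+ρ ↦ (1, 3, 1, 3, 1) · λ_15+ρ ↦ (5, 5, 0, 1, 0) · λ_16+ρ ↦ (4, 1, 1, 0, 1) · λ_17+ρ ↦ (0, 2, 0, 3, 3) · λ_18+ρ ↦ (0, 2, 0, 3, 3) · λ_19+ρ ↦ (4, 1, 1, 0, 1)

The 19 indices split into 5 linkage classes (same alcove rep ⇔ same W_11-dot-orbit):

[[1, 7, 8, 15], [2, 3, 16, 19], [4, 11, 17, 18], [5, 6, 10, 13], [9, 12, 14]]


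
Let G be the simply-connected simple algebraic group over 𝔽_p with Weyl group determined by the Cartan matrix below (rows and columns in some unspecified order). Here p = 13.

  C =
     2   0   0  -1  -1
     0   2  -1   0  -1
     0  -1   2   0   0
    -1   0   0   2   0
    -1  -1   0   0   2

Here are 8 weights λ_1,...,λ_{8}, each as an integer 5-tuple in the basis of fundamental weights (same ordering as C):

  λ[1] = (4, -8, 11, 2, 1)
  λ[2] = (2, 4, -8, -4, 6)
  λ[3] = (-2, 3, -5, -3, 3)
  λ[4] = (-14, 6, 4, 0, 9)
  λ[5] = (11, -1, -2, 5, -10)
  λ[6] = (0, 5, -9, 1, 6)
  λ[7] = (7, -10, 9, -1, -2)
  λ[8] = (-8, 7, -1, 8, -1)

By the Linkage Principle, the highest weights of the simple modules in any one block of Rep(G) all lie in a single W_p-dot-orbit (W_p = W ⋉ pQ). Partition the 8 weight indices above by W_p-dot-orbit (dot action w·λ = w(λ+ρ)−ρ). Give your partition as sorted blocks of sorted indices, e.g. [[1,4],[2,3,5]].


Cartan matrix: type A_5 (|W|=720); un-permuting the 5 rows.

Folding the 8 weights λ_j+ρ into Ā_13 (reps in the given 5-coord order):

  λ_1+ρ ↦ (0, 2, 3, 1, 5)
  λ_2+ρ ↦ (0, 2, 3, 1, 5)
  λ_3+ρ ↦ (2, 0, 4, 1, 1)
  λ_4+ρ ↦ (2, 0, 4, 1, 1)
  λ_5+ρ ↦ (2, 0, 4, 1, 1)
  λ_6+ρ ↦ (0, 2, 3, 1, 5)
  λ_7+ρ ↦ (0, 1, 0, 2, 7)
  λ_8+ρ ↦ (0, 1, 0, 2, 7)

The 8 indices split into 3 linkage classes (same alcove rep ⇔ same W_13-dot-orbit):

[[1, 2, 6], [3, 4, 5], [7, 8]]


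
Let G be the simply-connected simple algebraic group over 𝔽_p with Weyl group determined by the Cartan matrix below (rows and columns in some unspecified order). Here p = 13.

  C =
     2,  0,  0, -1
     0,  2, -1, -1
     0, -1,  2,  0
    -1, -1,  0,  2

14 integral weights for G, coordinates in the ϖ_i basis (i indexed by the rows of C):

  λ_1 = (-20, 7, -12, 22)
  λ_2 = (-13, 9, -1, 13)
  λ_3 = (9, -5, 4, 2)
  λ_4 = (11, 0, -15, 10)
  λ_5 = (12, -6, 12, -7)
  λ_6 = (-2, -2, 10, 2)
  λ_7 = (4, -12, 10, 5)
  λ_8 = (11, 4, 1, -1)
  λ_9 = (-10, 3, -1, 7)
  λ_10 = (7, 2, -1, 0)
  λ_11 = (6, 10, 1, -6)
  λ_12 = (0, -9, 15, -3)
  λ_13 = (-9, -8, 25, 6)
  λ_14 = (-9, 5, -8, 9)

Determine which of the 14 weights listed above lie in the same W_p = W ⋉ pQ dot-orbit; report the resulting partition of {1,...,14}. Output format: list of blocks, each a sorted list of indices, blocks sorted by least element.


C ↔ A_4 under row/col permutation; |W(A_4)| = 120.

Folding the 14 weights λ_j+ρ into Ā_13 (reps in the given 4-coord order):

  [1] (5, 1, 3, 1) · [2] (1, 1, 10, 1) · [3] (8, 3, 0, 1) · [4] (1, 1, 10, 1) · [5] (0, 6, 0, 5) · [6] (1, 1, 10, 1) · [7] (0, 6, 0, 5) · [8] (6, 1, 4, 0) · [9] (8, 3, 0, 1) · [10] (8, 3, 0, 1) · [11] (0, 6, 0, 5) · [12] (5, 1, 3, 1) · [13] (7, 5, 0, 1) · [14] (5, 1, 3, 1)

These 14 weights hit 6 W_13-dot-orbits; sizes (3, 3, 3, 3, 1, 1):

[[1, 12, 14], [2, 4, 6], [3, 9, 10], [5, 7, 11], [8], [13]]


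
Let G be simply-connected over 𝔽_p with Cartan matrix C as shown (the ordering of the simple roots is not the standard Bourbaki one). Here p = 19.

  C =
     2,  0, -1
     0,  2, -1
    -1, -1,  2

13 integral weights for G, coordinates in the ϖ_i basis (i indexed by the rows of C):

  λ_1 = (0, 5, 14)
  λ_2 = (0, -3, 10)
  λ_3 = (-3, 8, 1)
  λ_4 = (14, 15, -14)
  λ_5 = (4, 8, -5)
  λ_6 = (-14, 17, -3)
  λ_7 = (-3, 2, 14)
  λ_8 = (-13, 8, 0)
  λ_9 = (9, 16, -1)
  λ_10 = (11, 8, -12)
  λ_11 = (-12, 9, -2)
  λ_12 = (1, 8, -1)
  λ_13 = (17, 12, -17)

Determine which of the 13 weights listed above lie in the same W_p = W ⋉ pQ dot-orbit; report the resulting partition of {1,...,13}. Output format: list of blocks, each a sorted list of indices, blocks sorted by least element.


Type A_3, rank 3, |W|=24; reorder rows/cols to standard.

Alcove-folded reps (p=19, 13 weights, presented ϖ-order):

    [1] (2, 3, 13)
    [2] (1, 2, 9)
    [3] (2, 9, 0)
    [4] (2, 3, 13)
    [5] (1, 5, 4)
    [6] (2, 3, 13)
    [7] (2, 3, 13)
    [8] (1, 2, 9)
    [9] (2, 9, 0)
    [10] (1, 2, 9)
    [11] (1, 2, 9)
    [12] (2, 9, 0)
    [13] (2, 3, 13)

4 distinct reps among the 13 weights ⇒ 4 W_19-linkage classes:

[[1, 4, 6, 7, 13], [2, 8, 10, 11], [3, 9, 12], [5]]


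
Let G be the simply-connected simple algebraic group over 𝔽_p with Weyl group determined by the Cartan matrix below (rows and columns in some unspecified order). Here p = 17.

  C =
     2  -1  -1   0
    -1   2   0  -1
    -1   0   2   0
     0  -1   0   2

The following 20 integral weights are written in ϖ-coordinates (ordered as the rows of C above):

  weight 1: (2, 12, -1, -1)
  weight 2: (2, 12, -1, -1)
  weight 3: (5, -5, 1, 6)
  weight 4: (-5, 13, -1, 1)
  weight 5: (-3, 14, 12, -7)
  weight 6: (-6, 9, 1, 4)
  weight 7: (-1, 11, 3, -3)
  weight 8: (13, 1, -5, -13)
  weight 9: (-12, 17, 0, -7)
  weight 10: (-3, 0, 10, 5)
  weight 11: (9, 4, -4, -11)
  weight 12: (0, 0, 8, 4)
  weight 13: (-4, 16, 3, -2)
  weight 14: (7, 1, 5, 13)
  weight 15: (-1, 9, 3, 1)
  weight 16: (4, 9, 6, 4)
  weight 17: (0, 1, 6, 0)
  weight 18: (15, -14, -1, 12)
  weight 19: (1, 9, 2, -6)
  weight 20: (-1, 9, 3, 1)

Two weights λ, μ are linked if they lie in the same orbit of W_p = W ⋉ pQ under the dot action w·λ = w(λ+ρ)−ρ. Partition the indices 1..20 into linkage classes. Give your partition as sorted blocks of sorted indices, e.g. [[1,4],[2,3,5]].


Type A_4, rank 4, |W|=120; reorder rows/cols to standard.

Alcove-folded reps (p=17, 20 weights, presented ϖ-order):

  λ_1+ρ ↦ (3, 13, 0, 0);  λ_2+ρ ↦ (3, 13, 0, 0);  λ_3+ρ ↦ (2, 4, 2, 3);  λ_4+ρ ↦ (0, 10, 4, 2);  λ_5+ρ ↦ (2, 4, 2, 3);  λ_6+ρ ↦ (2, 5, 3, 5);  λ_7+ρ ↦ (0, 10, 4, 2);  λ_8+ρ ↦ (0, 10, 4, 2);  λ_9+ρ ↦ (1, 1, 9, 5);  λ_10+ρ ↦ (1, 1, 9, 5);  λ_11+ρ ↦ (2, 5, 3, 5);  λ_12+ρ ↦ (1, 1, 9, 5);  λ_13+ρ ↦ (3, 13, 0, 0);  λ_14+ρ ↦ (1, 2, 7, 1);  λ_15+ρ ↦ (0, 10, 4, 2);  λ_16+ρ ↦ (2, 5, 3, 5);  λ_17+ρ ↦ (1, 2, 7, 1);  λ_18+ρ ↦ (3, 13, 0, 0);  λ_19+ρ ↦ (2, 5, 3, 5);  λ_20+ρ ↦ (0, 10, 4, 2)

Linkage partition of the 20 weights (6 classes, p=17):

[[1, 2, 13, 18], [3, 5], [4, 7, 8, 15, 20], [6, 11, 16, 19], [9, 10, 12], [14, 17]]


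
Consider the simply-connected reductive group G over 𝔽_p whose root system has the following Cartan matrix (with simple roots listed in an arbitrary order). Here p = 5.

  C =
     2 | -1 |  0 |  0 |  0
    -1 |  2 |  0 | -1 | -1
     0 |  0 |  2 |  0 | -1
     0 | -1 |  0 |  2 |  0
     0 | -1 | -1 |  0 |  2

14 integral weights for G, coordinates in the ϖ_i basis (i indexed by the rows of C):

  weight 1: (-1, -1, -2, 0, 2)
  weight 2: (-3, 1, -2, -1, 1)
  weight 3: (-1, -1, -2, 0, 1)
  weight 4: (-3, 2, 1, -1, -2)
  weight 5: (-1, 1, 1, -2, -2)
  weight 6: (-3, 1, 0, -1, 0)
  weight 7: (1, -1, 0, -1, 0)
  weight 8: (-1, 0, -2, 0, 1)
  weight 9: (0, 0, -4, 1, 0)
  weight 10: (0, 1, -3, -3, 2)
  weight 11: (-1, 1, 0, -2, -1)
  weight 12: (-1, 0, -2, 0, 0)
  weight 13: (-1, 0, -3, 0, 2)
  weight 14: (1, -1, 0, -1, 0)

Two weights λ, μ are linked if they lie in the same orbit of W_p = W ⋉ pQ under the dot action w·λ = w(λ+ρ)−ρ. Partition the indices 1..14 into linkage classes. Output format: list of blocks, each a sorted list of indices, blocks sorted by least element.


C ↔ D_5 under row/col permutation; |W(D_5)| = 1920.

Alcove-folded reps (p=5, 14 weights, presented ϖ-order):

  1: (0, 0, 1, 1, 1) · 2: (2, 0, 1, 0, 1) · 3: (0, 0, 1, 1, 1) · 4: (2, 0, 1, 0, 1) · 5: (0, 0, 1, 1, 1) · 6: (2, 0, 1, 0, 1) · 7: (2, 0, 1, 0, 1) · 8: (0, 1, 1, 1, 0) · 9: (0, 1, 1, 1, 0) · 10: (0, 1, 1, 1, 0) · 11: (0, 1, 1, 1, 0) · 12: (0, 1, 1, 1, 0) · 13: (0, 0, 1, 1, 1) · 14: (2, 0, 1, 0, 1)

Linkage partition of the 14 weights (3 classes, p=5):

[[1, 3, 5, 13], [2, 4, 6, 7, 14], [8, 9, 10, 11, 12]]


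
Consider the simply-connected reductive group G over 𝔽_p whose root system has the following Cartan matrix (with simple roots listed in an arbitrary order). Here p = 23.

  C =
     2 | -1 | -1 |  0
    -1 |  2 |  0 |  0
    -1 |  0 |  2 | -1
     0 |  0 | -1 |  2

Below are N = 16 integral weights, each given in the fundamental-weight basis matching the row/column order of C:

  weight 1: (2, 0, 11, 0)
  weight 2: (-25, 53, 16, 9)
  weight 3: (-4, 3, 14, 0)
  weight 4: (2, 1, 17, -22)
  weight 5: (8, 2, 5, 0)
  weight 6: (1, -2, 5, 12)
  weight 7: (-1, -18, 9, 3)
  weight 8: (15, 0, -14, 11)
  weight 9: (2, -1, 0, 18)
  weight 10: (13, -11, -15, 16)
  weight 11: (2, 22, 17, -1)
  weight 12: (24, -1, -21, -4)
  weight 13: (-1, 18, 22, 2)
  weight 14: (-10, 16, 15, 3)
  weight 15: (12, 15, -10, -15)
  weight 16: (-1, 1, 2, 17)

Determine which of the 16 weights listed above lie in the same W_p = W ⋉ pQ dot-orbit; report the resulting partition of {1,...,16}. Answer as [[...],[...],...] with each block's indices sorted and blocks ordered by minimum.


Type A_4, rank 4, |W|=120; reorder rows/cols to standard.

Alcove-folded reps (p=23, 16 weights, presented ϖ-order):

    1: (3, 1, 12, 1)
    2: (3, 1, 12, 1)
    3: (3, 1, 12, 1)
    4: (0, 2, 3, 18)
    5: (9, 3, 6, 1)
    6: (1, 1, 6, 13)
    7: (10, 0, 4, 3)
    8: (3, 1, 12, 1)
    9: (3, 0, 1, 19)
    10: (10, 0, 4, 3)
    11: (0, 2, 3, 18)
    12: (0, 2, 3, 18)
    13: (3, 0, 1, 19)
    14: (9, 3, 6, 1)
    15: (10, 0, 4, 3)
    16: (0, 2, 3, 18)

Linkage partition of the 16 weights (6 classes, p=23):

[[1, 2, 3, 8], [4, 11, 12, 16], [5, 14], [6], [7, 10, 15], [9, 13]]


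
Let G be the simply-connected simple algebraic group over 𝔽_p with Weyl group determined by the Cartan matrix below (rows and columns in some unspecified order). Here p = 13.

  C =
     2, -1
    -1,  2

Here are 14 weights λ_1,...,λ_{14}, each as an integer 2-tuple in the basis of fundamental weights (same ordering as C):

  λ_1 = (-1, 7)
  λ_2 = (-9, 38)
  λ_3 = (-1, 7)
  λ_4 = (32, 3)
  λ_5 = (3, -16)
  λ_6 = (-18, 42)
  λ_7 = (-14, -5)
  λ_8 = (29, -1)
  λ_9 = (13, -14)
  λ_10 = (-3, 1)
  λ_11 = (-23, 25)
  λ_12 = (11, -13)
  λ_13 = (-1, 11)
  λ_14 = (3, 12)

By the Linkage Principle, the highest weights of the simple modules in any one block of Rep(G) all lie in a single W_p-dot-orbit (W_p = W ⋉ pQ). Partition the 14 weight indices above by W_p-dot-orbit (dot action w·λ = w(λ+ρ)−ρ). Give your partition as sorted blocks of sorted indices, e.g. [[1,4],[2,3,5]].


Root system A_2: the 2×2 matrix C matches after relabeling.

Alcove-folded reps (p=13, 14 weights, presented ϖ-order):

  1: (0, 8);  2: (0, 8);  3: (0, 8);  4: (4, 2);  5: (9, 2);  6: (0, 9);  7: (0, 9);  8: (0, 9);  9: (0, 12);  10: (2, 0);  11: (0, 9);  12: (0, 12);  13: (0, 12);  14: (0, 9)

Partition of {1..14} into 6 W_13-dot-orbits:

[[1, 2, 3], [4], [5], [6, 7, 8, 11, 14], [9, 12, 13], [10]]


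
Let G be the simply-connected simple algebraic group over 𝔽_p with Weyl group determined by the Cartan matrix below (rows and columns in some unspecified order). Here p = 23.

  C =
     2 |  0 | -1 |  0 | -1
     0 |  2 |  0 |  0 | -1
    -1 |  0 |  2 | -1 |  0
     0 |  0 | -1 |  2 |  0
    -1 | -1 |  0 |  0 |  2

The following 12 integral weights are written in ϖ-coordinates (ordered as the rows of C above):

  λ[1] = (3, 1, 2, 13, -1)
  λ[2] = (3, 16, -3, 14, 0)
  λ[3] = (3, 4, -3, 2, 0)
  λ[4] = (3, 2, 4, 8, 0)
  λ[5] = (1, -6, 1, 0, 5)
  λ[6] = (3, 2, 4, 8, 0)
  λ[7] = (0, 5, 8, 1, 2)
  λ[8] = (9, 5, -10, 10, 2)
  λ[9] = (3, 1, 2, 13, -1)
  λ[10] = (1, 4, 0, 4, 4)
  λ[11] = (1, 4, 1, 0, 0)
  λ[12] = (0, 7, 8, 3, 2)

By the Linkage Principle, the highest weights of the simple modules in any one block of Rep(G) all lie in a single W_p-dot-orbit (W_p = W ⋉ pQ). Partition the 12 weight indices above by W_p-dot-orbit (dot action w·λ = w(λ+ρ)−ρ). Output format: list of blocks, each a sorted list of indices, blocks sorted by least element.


A_5 Cartan matrix, 5 simple roots permuted; ρ=(1,1,1,1,1).

Each λ_j+ρ reduced to Ā_23; 5-tuples below use C's row order:

    [1] (4, 2, 3, 14, 0)
    [2] (2, 5, 2, 1, 1)
    [3] (2, 5, 2, 1, 1)
    [4] (4, 3, 5, 9, 1)
    [5] (2, 5, 2, 1, 1)
    [6] (4, 3, 5, 9, 1)
    [7] (1, 6, 9, 2, 3)
    [8] (1, 6, 9, 2, 3)
    [9] (4, 2, 3, 14, 0)
    [10] (2, 5, 1, 5, 5)
    [11] (2, 5, 2, 1, 1)
    [12] (1, 6, 9, 2, 3)

Grouping the 12 weights by Ā_23-representative: 5 linkage classes.

[[1, 9], [2, 3, 5, 11], [4, 6], [7, 8, 12], [10]]


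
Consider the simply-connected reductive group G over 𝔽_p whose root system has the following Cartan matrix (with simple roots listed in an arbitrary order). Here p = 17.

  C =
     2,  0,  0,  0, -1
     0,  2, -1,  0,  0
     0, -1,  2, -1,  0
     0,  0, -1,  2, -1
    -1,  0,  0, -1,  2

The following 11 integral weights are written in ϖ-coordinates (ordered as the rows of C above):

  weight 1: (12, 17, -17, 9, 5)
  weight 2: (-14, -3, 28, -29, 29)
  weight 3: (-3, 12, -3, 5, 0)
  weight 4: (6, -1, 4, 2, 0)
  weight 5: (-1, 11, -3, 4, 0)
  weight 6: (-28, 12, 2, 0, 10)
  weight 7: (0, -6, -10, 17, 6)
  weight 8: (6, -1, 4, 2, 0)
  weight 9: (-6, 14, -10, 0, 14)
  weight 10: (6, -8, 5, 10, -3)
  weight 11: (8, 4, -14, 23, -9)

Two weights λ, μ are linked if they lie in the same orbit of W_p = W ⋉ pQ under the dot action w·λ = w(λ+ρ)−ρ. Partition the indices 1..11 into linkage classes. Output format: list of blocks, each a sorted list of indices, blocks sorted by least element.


Root system A_5: the 5×5 matrix C matches after relabeling.

W_17-reps of the 11 weights in Ā_17 (same 5-coord order as C):

    1: (0, 10, 2, 3, 1)
    2: (0, 10, 2, 3, 1)
    3: (0, 10, 2, 3, 1)
    4: (7, 0, 5, 3, 1)
    5: (0, 10, 2, 3, 1)
    6: (0, 10, 2, 3, 1)
    7: (7, 0, 5, 3, 1)
    8: (7, 0, 5, 3, 1)
    9: (0, 1, 1, 8, 2)
    10: (0, 1, 1, 8, 2)
    11: (7, 0, 5, 3, 1)

Partition of {1..11} into 3 W_17-dot-orbits:

[[1, 2, 3, 5, 6], [4, 7, 8, 11], [9, 10]]


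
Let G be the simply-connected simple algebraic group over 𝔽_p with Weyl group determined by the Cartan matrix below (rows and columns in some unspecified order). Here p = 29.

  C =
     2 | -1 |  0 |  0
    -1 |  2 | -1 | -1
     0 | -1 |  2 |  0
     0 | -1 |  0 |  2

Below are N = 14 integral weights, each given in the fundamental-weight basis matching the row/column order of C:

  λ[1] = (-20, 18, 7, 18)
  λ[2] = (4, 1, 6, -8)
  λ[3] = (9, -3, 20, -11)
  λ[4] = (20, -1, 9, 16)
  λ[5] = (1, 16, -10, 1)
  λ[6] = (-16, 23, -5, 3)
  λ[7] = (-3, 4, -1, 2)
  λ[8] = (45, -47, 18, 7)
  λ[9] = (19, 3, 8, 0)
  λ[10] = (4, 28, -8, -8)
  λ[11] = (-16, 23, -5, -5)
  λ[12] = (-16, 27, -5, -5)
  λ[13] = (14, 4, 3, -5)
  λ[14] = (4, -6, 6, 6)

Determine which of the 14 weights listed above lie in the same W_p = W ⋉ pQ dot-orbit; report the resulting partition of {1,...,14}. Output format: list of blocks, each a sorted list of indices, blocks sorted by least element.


C ↔ D_4 under row/col permutation; |W(D_4)| = 192.

Folding the 14 weights λ_j+ρ into Ā_29 (reps in the given 4-coord order):

    [1] (2, 8, 9, 2)
    [2] (0, 5, 2, 2)
    [3] (2, 8, 9, 2)
    [4] (2, 8, 9, 2)
    [5] (2, 8, 9, 2)
    [6] (15, 1, 4, 4)
    [7] (2, 3, 0, 3)
    [8] (2, 8, 9, 2)
    [9] (15, 1, 4, 4)
    [10] (0, 5, 2, 2)
    [11] (15, 1, 4, 4)
    [12] (15, 1, 4, 4)
    [13] (15, 1, 4, 4)
    [14] (0, 5, 2, 2)

4 distinct reps among the 14 weights ⇒ 4 W_29-linkage classes:

[[1, 3, 4, 5, 8], [2, 10, 14], [6, 9, 11, 12, 13], [7]]


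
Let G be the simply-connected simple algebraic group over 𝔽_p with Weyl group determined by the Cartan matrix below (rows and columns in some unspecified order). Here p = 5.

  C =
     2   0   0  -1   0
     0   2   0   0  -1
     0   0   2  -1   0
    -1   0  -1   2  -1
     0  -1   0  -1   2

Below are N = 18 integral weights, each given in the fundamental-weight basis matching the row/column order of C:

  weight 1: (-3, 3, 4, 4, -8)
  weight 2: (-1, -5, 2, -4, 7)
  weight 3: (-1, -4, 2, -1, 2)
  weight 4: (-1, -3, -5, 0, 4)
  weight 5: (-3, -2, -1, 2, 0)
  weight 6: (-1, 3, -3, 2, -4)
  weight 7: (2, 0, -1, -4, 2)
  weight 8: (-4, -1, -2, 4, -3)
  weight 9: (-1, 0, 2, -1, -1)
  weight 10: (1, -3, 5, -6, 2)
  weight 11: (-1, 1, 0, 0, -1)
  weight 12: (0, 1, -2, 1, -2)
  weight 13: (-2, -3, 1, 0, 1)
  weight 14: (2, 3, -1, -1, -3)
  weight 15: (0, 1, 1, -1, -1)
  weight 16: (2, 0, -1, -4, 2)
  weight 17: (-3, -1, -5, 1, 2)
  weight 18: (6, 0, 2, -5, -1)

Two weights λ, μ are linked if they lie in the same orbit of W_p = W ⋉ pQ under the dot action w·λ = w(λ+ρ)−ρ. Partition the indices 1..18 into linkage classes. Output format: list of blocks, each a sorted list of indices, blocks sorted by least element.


Type D_5, rank 5, |W|=1920; reorder rows/cols to standard.

Ā_5 reps of the 18 weights (D_5, coords as presented):

  λ_1 → (1, 2, 2, 0, 0)
  λ_2 → (0, 1, 3, 0, 0)
  λ_3 → (1, 2, 2, 0, 0)
  λ_4 → (2, 1, 0, 1, 0)
  λ_5 → (2, 1, 0, 1, 0)
  λ_6 → (2, 1, 0, 0, 1)
  λ_7 → (0, 1, 3, 0, 0)
  λ_8 → (2, 1, 0, 0, 1)
  λ_9 → (0, 1, 3, 0, 0)
  λ_10 → (1, 1, 1, 0, 1)
  λ_11 → (0, 2, 1, 1, 0)
  λ_12 → (1, 1, 1, 0, 1)
  λ_13 → (1, 2, 2, 0, 0)
  λ_14 → (1, 2, 2, 0, 0)
  λ_15 → (1, 2, 2, 0, 0)
  λ_16 → (0, 1, 3, 0, 0)
  λ_17 → (2, 1, 0, 1, 0)
  λ_18 → (1, 1, 1, 0, 1)

These 18 weights hit 6 W_5-dot-orbits; sizes (5, 4, 3, 2, 3, 1):

[[1, 3, 13, 14, 15], [2, 7, 9, 16], [4, 5, 17], [6, 8], [10, 12, 18], [11]]


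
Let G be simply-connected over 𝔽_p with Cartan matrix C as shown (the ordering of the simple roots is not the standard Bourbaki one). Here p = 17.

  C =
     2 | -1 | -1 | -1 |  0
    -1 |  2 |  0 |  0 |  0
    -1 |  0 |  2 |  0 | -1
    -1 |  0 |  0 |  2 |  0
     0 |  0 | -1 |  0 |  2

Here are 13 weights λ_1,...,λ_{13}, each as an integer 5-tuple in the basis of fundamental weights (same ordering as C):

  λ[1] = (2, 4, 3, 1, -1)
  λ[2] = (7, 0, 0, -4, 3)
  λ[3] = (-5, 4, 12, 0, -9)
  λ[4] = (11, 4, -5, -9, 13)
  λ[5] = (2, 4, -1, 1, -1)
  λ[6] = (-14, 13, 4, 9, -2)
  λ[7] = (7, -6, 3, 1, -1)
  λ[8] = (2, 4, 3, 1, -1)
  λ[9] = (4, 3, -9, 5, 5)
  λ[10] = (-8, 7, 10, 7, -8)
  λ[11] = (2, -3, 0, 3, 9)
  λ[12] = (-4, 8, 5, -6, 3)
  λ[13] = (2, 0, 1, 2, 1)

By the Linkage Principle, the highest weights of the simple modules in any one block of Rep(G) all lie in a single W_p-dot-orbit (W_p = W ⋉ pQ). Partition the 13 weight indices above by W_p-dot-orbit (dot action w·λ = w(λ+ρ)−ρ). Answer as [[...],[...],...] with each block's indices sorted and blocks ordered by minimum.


Type D_5, rank 5, |W|=1920; reorder rows/cols to standard.

Each λ_j+ρ reduced to Ā_17; 5-tuples below use C's row order:

    [1] (3, 5, 0, 2, 0)
    [2] (3, 1, 2, 3, 2)
    [3] (1, 1, 1, 3, 8)
    [4] (3, 5, 0, 2, 0)
    [5] (3, 5, 0, 2, 0)
    [6] (1, 1, 1, 3, 8)
    [7] (3, 5, 0, 2, 0)
    [8] (3, 5, 0, 2, 0)
    [9] (3, 1, 2, 3, 2)
    [10] (4, 1, 0, 1, 4)
    [11] (1, 1, 1, 3, 8)
    [12] (3, 1, 2, 3, 2)
    [13] (3, 1, 2, 3, 2)

Grouping the 13 weights by Ā_17-representative: 4 linkage classes.

[[1, 4, 5, 7, 8], [2, 9, 12, 13], [3, 6, 11], [10]]


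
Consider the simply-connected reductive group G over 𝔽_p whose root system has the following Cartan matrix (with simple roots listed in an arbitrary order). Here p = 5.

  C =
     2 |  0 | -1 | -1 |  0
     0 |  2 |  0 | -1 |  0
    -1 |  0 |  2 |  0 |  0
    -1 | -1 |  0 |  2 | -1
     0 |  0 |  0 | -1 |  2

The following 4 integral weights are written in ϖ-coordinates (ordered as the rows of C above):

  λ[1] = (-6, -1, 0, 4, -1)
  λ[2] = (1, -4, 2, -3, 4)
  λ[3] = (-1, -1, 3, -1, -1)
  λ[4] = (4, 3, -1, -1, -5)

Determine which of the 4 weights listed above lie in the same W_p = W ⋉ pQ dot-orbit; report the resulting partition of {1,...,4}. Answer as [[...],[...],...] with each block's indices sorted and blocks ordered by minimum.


Dynkin diagram of C (from the 8 off-diagonal −1 entries): D_5.

Each λ_j+ρ reduced to Ā_5; 5-tuples below use C's row order:

  λ_1+ρ ↦ (0, 0, 4, 0, 0);  λ_2+ρ ↦ (0, 2, 0, 0, 0);  λ_3+ρ ↦ (0, 0, 4, 0, 0);  λ_4+ρ ↦ (0, 0, 4, 0, 0)

The 4 indices split into 2 linkage classes (same alcove rep ⇔ same W_5-dot-orbit):

[[1, 3, 4], [2]]


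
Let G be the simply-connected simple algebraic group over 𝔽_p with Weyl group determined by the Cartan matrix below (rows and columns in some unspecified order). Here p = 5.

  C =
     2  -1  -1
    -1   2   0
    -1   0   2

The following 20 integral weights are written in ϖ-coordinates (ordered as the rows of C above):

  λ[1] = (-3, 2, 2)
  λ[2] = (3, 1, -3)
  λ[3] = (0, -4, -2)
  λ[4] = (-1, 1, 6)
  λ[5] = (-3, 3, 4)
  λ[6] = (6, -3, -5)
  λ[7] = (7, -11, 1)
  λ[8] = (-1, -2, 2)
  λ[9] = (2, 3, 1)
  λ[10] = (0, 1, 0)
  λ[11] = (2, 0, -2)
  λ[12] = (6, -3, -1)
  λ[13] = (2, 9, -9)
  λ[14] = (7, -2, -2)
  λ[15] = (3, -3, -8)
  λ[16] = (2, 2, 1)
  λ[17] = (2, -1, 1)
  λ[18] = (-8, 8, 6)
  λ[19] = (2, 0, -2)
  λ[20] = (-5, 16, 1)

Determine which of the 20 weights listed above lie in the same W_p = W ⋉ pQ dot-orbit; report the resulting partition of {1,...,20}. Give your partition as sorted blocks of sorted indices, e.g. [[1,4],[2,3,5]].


C ↔ A_3 under row/col permutation; |W(A_3)| = 24.

Alcove-folded reps (p=5, 20 weights, presented ϖ-order):

  λ_1 → (2, 1, 1)
  λ_2 → (2, 1, 1)
  λ_3 → (1, 0, 2)
  λ_4 → (2, 0, 1)
  λ_5 → (2, 0, 1)
  λ_6 → (1, 0, 2)
  λ_7 → (3, 0, 2)
  λ_8 → (1, 0, 2)
  λ_9 → (1, 0, 2)
  λ_10 → (1, 2, 1)
  λ_11 → (2, 1, 1)
  λ_12 → (3, 0, 2)
  λ_13 → (3, 0, 2)
  λ_14 → (2, 1, 1)
  λ_15 → (2, 1, 0)
  λ_16 → (2, 0, 1)
  λ_17 → (3, 0, 2)
  λ_18 → (1, 0, 2)
  λ_19 → (2, 1, 1)
  λ_20 → (2, 0, 1)

The 20 indices split into 6 linkage classes (same alcove rep ⇔ same W_5-dot-orbit):

[[1, 2, 11, 14, 19], [3, 6, 8, 9, 18], [4, 5, 16, 20], [7, 12, 13, 17], [10], [15]]


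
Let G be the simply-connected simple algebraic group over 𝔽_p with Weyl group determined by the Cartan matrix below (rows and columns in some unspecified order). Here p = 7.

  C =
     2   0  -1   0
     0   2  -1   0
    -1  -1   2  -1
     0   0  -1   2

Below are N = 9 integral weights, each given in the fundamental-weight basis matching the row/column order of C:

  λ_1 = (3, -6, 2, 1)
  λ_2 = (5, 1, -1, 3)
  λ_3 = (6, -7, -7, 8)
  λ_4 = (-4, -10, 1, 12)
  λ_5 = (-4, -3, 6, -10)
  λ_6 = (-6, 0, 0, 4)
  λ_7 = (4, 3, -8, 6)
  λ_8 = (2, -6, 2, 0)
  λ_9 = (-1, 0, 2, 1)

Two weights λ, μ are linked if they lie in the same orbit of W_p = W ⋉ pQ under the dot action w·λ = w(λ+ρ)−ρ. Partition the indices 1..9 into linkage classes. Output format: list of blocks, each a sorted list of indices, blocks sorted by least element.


C ↔ D_4 under row/col permutation; |W(D_4)| = 192.

W_7-reps of the 9 weights in Ā_7 (same 4-coord order as C):

  [1] (2, 3, 0, 0);  [2] (1, 3, 1, 1);  [3] (0, 1, 1, 2);  [4] (1, 3, 1, 1);  [5] (2, 3, 0, 0);  [6] (1, 3, 1, 1);  [7] (2, 3, 0, 0);  [8] (1, 3, 1, 1);  [9] (0, 1, 1, 2)

3 distinct reps among the 9 weights ⇒ 3 W_7-linkage classes:

[[1, 5, 7], [2, 4, 6, 8], [3, 9]]


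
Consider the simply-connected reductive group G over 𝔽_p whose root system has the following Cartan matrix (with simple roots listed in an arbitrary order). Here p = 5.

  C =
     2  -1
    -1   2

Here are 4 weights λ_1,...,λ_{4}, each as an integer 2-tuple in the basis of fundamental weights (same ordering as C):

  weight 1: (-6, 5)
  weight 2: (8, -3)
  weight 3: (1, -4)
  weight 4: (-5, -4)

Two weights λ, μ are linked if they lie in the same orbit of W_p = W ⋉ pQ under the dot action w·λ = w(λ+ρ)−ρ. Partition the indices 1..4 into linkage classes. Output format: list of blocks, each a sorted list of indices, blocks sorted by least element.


Type A_2, rank 2, |W|=6; reorder rows/cols to standard.

Ā_5 reps of the 4 weights (A_2, coords as presented):

  λ_1 → (4, 0)
  λ_2 → (1, 2)
  λ_3 → (1, 2)
  λ_4 → (1, 2)

The 4 indices split into 2 linkage classes (same alcove rep ⇔ same W_5-dot-orbit):

[[1], [2, 3, 4]]


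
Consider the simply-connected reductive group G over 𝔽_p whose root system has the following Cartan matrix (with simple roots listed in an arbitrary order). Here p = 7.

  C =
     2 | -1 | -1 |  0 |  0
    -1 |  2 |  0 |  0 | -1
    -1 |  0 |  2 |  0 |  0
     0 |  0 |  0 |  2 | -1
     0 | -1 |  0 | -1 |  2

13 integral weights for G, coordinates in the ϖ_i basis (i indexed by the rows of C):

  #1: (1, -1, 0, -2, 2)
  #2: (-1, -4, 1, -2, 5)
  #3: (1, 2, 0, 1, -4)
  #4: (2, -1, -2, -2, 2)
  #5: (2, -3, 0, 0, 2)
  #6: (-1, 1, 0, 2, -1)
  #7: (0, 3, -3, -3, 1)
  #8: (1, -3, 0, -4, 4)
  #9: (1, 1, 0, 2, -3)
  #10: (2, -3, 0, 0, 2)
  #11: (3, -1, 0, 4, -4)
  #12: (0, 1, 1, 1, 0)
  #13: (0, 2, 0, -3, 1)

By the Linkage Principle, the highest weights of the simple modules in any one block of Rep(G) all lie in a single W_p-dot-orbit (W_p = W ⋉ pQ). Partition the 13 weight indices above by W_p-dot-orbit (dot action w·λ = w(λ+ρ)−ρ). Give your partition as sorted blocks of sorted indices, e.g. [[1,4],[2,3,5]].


Dynkin diagram of C (from the 8 off-diagonal −1 entries): A_5.

Ā_7 reps of the 13 weights (A_5, coords as presented):

  1: (2, 0, 1, 1, 2) · 2: (2, 0, 1, 1, 2) · 3: (2, 0, 1, 1, 2) · 4: (2, 0, 1, 1, 2) · 5: (1, 2, 1, 1, 1) · 6: (0, 2, 1, 3, 0) · 7: (1, 3, 1, 2, 0) · 8: (0, 2, 1, 3, 0) · 9: (2, 0, 1, 1, 2) · 10: (1, 2, 1, 1, 1) · 11: (1, 3, 1, 2, 0) · 12: (1, 2, 1, 1, 1) · 13: (1, 3, 1, 2, 0)

The 13 indices split into 4 linkage classes (same alcove rep ⇔ same W_7-dot-orbit):

[[1, 2, 3, 4, 9], [5, 10, 12], [6, 8], [7, 11, 13]]


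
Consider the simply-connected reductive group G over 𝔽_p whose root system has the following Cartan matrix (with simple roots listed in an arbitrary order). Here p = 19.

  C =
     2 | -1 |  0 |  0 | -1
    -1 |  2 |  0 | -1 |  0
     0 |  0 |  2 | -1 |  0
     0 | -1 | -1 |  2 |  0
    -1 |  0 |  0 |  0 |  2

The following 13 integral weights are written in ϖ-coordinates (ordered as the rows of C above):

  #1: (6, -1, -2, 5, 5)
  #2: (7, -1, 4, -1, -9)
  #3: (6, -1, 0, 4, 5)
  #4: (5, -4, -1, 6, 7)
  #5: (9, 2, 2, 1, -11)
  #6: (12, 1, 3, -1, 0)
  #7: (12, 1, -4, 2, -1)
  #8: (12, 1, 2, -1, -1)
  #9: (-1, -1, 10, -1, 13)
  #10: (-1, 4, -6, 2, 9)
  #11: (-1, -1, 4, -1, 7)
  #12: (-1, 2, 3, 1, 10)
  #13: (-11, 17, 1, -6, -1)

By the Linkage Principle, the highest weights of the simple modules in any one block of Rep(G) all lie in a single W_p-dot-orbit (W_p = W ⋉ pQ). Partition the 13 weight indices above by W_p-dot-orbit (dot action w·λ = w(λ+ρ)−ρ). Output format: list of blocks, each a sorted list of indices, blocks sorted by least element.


Dynkin diagram of C (from the 8 off-diagonal −1 entries): A_5.

Each λ_j+ρ reduced to Ā_19; 5-tuples below use C's row order:

  λ_1+ρ ↦ (7, 0, 1, 5, 6);  λ_2+ρ ↦ (0, 0, 5, 0, 8);  λ_3+ρ ↦ (7, 0, 1, 5, 6);  λ_4+ρ ↦ (3, 3, 0, 4, 8);  λ_5+ρ ↦ (0, 3, 3, 2, 10);  λ_6+ρ ↦ (13, 2, 3, 0, 0);  λ_7+ρ ↦ (13, 2, 3, 0, 0);  λ_8+ρ ↦ (13, 2, 3, 0, 0);  λ_9+ρ ↦ (0, 0, 5, 0, 8);  λ_10+ρ ↦ (0, 3, 3, 2, 10);  λ_11+ρ ↦ (0, 0, 5, 0, 8);  λ_12+ρ ↦ (0, 3, 3, 2, 10);  λ_13+ρ ↦ (0, 3, 3, 2, 10)

Linkage partition of the 13 weights (5 classes, p=19):

[[1, 3], [2, 9, 11], [4], [5, 10, 12, 13], [6, 7, 8]]


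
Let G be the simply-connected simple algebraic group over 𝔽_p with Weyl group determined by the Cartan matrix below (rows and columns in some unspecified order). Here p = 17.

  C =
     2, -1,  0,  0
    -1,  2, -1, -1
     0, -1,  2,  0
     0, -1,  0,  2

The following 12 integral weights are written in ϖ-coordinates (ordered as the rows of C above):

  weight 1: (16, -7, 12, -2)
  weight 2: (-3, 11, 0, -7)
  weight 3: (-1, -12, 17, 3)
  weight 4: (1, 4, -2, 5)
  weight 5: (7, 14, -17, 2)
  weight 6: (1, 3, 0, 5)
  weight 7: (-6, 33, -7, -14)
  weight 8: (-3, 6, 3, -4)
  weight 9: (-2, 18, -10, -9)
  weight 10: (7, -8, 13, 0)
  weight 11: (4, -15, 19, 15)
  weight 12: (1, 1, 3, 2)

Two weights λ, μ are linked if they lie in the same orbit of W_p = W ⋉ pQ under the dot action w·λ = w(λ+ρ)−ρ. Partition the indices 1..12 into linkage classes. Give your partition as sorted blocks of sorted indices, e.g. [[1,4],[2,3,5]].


Type D_4, rank 4, |W|=192; reorder rows/cols to standard.

λ_j+ρ reflected into Ā_17 (⟨·,θ^∨⟩≤17); 4-tuples as given:

  λ_1 → (4, 6, 0, 0);  λ_2 → (2, 4, 1, 6);  λ_3 → (4, 6, 0, 0);  λ_4 → (2, 4, 1, 6);  λ_5 → (1, 1, 7, 6);  λ_6 → (2, 4, 1, 6);  λ_7 → (2, 4, 1, 6);  λ_8 → (2, 2, 4, 3);  λ_9 → (1, 1, 7, 6);  λ_10 → (1, 1, 7, 6);  λ_11 → (4, 2, 1, 3);  λ_12 → (2, 2, 4, 3)

Grouping the 12 weights by Ā_17-representative: 5 linkage classes.

[[1, 3], [2, 4, 6, 7], [5, 9, 10], [8, 12], [11]]


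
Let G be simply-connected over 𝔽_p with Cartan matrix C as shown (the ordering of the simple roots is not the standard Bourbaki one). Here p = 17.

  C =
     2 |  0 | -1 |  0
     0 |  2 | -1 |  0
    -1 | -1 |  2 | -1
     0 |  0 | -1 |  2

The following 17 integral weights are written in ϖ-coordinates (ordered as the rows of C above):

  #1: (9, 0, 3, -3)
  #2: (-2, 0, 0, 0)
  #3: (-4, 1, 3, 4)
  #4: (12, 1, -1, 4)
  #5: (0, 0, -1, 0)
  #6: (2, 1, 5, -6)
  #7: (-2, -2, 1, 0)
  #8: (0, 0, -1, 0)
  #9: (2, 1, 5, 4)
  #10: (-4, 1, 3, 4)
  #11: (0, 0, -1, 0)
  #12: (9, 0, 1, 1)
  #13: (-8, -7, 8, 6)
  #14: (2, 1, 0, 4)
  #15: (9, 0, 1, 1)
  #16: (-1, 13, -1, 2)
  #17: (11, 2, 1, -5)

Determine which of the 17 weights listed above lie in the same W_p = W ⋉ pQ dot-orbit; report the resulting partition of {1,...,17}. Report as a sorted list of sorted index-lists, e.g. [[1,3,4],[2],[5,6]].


Type D_4, rank 4, |W|=192; reorder rows/cols to standard.

λ_j+ρ reflected into Ā_17 (⟨·,θ^∨⟩≤17); 4-tuples as given:

  1: (10, 1, 2, 2) · 2: (1, 1, 0, 1) · 3: (3, 2, 1, 5) · 4: (10, 1, 2, 2) · 5: (1, 1, 0, 1) · 6: (3, 2, 1, 5) · 7: (1, 1, 0, 1) · 8: (1, 1, 0, 1) · 9: (3, 2, 1, 5) · 10: (3, 2, 1, 5) · 11: (1, 1, 0, 1) · 12: (10, 1, 2, 2) · 13: (3, 2, 4, 3) · 14: (3, 2, 1, 5) · 15: (10, 1, 2, 2) · 16: (0, 14, 0, 3) · 17: (10, 1, 2, 2)

Partition of {1..17} into 5 W_17-dot-orbits:

[[1, 4, 12, 15, 17], [2, 5, 7, 8, 11], [3, 6, 9, 10, 14], [13], [16]]


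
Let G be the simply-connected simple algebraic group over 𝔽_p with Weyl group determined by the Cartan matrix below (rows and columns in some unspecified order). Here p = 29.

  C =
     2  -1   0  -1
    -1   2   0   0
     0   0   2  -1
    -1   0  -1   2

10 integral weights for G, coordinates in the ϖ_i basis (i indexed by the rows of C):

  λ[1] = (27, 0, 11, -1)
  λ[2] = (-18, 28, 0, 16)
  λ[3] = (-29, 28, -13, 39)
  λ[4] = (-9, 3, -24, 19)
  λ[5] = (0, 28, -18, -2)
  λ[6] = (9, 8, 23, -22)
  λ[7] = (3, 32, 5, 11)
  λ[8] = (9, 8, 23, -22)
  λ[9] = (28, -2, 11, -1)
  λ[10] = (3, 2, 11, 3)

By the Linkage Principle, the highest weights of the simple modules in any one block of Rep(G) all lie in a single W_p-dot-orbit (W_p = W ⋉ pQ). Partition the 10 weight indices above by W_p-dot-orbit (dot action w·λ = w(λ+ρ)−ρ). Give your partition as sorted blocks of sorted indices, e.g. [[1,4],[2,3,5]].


C ↔ A_4 under row/col permutation; |W(A_4)| = 120.

W_29-reps of the 10 weights in Ā_29 (same 4-coord order as C):

  1: (17, 11, 0, 0);  2: (17, 11, 0, 0);  3: (17, 11, 0, 0);  4: (4, 3, 12, 4);  5: (17, 11, 0, 0);  6: (9, 2, 3, 10);  7: (4, 3, 12, 4);  8: (9, 2, 3, 10);  9: (17, 11, 0, 0);  10: (4, 3, 12, 4)

3 distinct reps among the 10 weights ⇒ 3 W_29-linkage classes:

[[1, 2, 3, 5, 9], [4, 7, 10], [6, 8]]
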